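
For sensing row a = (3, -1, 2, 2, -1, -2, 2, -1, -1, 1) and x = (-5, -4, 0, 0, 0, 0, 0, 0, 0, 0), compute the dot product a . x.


Non-zero terms: ['3*-5', '-1*-4']
Products: [-15, 4]
y = sum = -11.

-11


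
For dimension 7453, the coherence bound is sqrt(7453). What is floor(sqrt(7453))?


86^2 = 7396 <= 7453 < 7569 = 87^2, so 86 <= sqrt(7453) < 87.
floor(sqrt(7453)) = 86.

86


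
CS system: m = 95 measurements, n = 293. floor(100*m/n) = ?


100*m/n = 100*95/293 ≈ 32.4232.
floor = 32.

32


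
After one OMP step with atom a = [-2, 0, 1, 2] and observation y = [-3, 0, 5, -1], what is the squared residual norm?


a^T a = 9.
a^T y = 9.
coeff = 9/9 = 1.
||r||^2 = 26.

26


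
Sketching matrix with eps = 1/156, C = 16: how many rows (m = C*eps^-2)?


1/eps = 156.
(1/eps)^2 = 24336.
m = 16*24336 = 389376.

389376


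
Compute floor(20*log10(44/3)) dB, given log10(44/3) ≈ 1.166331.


||x||/||e|| = 44/3.
log10(44/3) ≈ 1.166331.
20*log10(||x||/||e||) ≈ 20*1.166331 = 23.32662.
floor(23.32662) = 23.

23


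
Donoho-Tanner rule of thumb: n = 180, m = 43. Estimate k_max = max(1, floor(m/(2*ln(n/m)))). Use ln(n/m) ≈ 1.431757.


n/m = 180/43.
ln(n/m) ≈ 1.431757.
2*ln(n/m) ≈ 2.863514.
m/(2*ln(n/m)) ≈ 43/2.863514 ≈ 15.0165.
floor = 15.
k_max = max(1, 15) = 15.

15


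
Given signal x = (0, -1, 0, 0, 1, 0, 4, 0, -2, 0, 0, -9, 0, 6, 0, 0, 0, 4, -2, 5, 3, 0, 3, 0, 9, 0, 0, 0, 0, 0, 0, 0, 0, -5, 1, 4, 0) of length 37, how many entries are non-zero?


Non-zero positions: [1, 4, 6, 8, 11, 13, 17, 18, 19, 20, 22, 24, 33, 34, 35].
Sparsity = 15.

15


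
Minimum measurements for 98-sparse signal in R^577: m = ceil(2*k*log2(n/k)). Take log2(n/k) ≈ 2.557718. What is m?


log2(n/k) = log2(577/98) ≈ 2.557718.
2*k*log2(n/k) ≈ 2*98*2.557718 = 501.312728.
m = ceil(501.312728) = 502.

502


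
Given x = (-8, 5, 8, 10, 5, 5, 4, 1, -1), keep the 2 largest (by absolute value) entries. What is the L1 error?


Sorted |x_i| descending: [10, 8, 8, 5, 5, 5, 4, 1, 1]
Keep top 2: [10, 8]
Tail entries: [8, 5, 5, 5, 4, 1, 1]
L1 error = sum of tail = 29.

29


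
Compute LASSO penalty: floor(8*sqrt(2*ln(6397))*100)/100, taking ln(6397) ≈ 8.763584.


ln(6397) ≈ 8.763584.
2*ln(n) ≈ 17.527168.
sqrt(2*ln(n)) ≈ sqrt(17.527168) ≈ 4.186546.
lambda ≈ 8*4.186546 = 33.492368.
floor(lambda*100)/100 = 33.49.

33.49


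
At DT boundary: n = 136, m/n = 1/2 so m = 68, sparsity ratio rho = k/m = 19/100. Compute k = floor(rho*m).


m = 1/2*136 = 68.
rho = 19/100.
rho*m = 19/100*68 = 12.92.
k = floor(12.92) = 12.

12


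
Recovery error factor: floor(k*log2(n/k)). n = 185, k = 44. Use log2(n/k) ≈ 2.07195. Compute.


log2(n/k) = log2(185/44) ≈ 2.07195.
k*log2(n/k) ≈ 44*2.07195 = 91.1658.
floor(91.1658) = 91.

91


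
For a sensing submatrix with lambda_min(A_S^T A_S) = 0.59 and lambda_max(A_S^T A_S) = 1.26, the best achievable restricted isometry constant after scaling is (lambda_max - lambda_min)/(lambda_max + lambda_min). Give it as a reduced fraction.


lambda_max - lambda_min = 1.26 - 0.59 = 0.67.
lambda_max + lambda_min = 1.26 + 0.59 = 1.85.
delta = 0.67/1.85 = 67/185.

67/185


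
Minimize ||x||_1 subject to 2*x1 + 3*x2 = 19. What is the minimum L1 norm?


Axis intercepts:
  x1 = 19/2, x2 = 0: L1 = 19/2
  x1 = 0, x2 = 19/3: L1 = 19/3
x* = (0, 19/3)
||x*||_1 = 19/3.

19/3


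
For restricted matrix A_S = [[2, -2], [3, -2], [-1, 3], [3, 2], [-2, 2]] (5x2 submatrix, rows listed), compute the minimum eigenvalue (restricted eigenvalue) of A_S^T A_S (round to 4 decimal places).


A_S^T A_S = [[27, -11], [-11, 25]].
trace = 52.
det = 554.
disc = trace^2 - 4*det = 2704 - 4*554 = 488.
sqrt(488) ≈ 22.090722.
lam_min = (52 - sqrt(488))/2 ≈ (52 - 22.090722)/2 = 14.954639 ≈ 14.9546.

14.9546


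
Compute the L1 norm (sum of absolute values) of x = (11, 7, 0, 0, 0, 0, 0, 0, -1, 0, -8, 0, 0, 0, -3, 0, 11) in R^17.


Non-zero entries: [(0, 11), (1, 7), (8, -1), (10, -8), (14, -3), (16, 11)]
Absolute values: [11, 7, 1, 8, 3, 11]
||x||_1 = sum = 41.

41


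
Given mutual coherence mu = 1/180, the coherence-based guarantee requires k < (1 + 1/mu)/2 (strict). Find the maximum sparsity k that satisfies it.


1/mu = 180.
1 + 1/mu = 181.
(1 + 1/mu)/2 = 90.5 is not an integer, so k_max = floor(90.5) = 90.

90


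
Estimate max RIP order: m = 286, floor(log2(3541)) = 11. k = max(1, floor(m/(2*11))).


floor(log2(3541)) = 11.
2*11 = 22.
m/(2*floor(log2(n))) = 286/22 ≈ 13.0.
floor = 13.
k = max(1, 13) = 13.

13


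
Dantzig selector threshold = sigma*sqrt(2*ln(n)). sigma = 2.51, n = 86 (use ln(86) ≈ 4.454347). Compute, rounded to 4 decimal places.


ln(86) ≈ 4.454347.
2*ln(n) ≈ 8.908694.
sqrt(2*ln(n)) ≈ sqrt(8.908694) ≈ 2.984744.
threshold ≈ 2.51*2.984744 = 7.49170744 ≈ 7.4917.

7.4917


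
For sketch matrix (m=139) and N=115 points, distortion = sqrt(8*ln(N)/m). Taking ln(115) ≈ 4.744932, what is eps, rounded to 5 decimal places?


ln(115) ≈ 4.744932.
8*ln(N)/m ≈ 8*4.744932/139 ≈ 0.27308961.
eps = sqrt(0.27308961) ≈ 0.5225798 ≈ 0.52258.

0.52258


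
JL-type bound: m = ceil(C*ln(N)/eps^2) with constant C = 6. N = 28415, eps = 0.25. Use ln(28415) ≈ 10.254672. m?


ln(28415) ≈ 10.254672.
eps^2 = 0.25^2 = 0.0625.
C*ln(N)/eps^2 ≈ 6*10.254672/0.0625 ≈ 984.4485.
m = ceil(984.4485) = 985.

985


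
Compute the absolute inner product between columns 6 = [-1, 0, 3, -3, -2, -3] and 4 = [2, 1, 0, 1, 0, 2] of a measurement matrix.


Inner product: -1*2 + 0*1 + 3*0 + -3*1 + -2*0 + -3*2
Products: [-2, 0, 0, -3, 0, -6]
Sum = -11.
|dot| = 11.

11


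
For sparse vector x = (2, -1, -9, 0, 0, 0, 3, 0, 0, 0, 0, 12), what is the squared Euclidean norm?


Non-zero entries: [(0, 2), (1, -1), (2, -9), (6, 3), (11, 12)]
Squares: [4, 1, 81, 9, 144]
||x||_2^2 = sum = 239.

239


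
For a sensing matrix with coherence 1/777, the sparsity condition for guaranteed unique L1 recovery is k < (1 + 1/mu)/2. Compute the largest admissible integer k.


1/mu = 777.
1 + 1/mu = 778.
(1 + 1/mu)/2 = 389 is an integer and the inequality is strict, so k_max = 389 - 1 = 388.

388


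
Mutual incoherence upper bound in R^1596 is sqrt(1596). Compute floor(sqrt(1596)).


39^2 = 1521 <= 1596 < 1600 = 40^2, so 39 <= sqrt(1596) < 40.
floor(sqrt(1596)) = 39.

39


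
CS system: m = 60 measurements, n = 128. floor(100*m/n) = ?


100*m/n = 100*60/128 ≈ 46.875.
floor = 46.

46


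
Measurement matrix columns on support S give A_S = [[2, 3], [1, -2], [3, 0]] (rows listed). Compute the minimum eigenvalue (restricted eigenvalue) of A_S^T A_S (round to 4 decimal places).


A_S^T A_S = [[14, 4], [4, 13]].
trace = 27.
det = 166.
disc = trace^2 - 4*det = 729 - 4*166 = 65.
sqrt(65) ≈ 8.062258.
lam_min = (27 - sqrt(65))/2 ≈ (27 - 8.062258)/2 = 9.468871 ≈ 9.4689.

9.4689


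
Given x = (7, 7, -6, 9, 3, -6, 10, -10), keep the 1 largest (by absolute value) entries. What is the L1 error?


Sorted |x_i| descending: [10, 10, 9, 7, 7, 6, 6, 3]
Keep top 1: [10]
Tail entries: [10, 9, 7, 7, 6, 6, 3]
L1 error = sum of tail = 48.

48


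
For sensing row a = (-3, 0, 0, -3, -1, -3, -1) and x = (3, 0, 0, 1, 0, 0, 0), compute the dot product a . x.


Non-zero terms: ['-3*3', '-3*1']
Products: [-9, -3]
y = sum = -12.

-12


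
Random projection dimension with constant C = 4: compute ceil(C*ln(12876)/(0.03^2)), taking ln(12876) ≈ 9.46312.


ln(12876) ≈ 9.46312.
eps^2 = 0.03^2 = 0.0009.
C*ln(N)/eps^2 ≈ 4*9.46312/0.0009 ≈ 42058.3111.
m = ceil(42058.3111) = 42059.

42059


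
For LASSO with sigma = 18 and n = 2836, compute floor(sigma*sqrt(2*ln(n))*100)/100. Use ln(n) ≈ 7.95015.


ln(2836) ≈ 7.95015.
2*ln(n) ≈ 15.9003.
sqrt(2*ln(n)) ≈ sqrt(15.9003) ≈ 3.987518.
lambda ≈ 18*3.987518 = 71.775324.
floor(lambda*100)/100 = 71.77.

71.77


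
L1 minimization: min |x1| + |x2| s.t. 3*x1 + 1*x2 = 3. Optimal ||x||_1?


Axis intercepts:
  x1 = 1, x2 = 0: L1 = 1
  x1 = 0, x2 = 3: L1 = 3
x* = (1, 0)
||x*||_1 = 1.

1


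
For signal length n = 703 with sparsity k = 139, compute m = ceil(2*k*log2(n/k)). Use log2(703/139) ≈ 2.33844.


log2(n/k) = log2(703/139) ≈ 2.33844.
2*k*log2(n/k) ≈ 2*139*2.33844 = 650.08632.
m = ceil(650.08632) = 651.

651


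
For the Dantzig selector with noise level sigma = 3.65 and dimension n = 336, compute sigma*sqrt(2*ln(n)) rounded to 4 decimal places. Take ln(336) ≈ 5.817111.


ln(336) ≈ 5.817111.
2*ln(n) ≈ 11.634222.
sqrt(2*ln(n)) ≈ sqrt(11.634222) ≈ 3.410898.
threshold ≈ 3.65*3.410898 = 12.4497777 ≈ 12.4498.

12.4498


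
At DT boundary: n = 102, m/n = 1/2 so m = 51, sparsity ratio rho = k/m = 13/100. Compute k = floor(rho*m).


m = 1/2*102 = 51.
rho = 13/100.
rho*m = 13/100*51 = 6.63.
k = floor(6.63) = 6.

6


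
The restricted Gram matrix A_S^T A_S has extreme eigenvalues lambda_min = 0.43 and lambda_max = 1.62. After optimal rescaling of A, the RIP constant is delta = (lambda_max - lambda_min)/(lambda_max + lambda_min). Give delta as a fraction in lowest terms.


lambda_max - lambda_min = 1.62 - 0.43 = 1.19.
lambda_max + lambda_min = 1.62 + 0.43 = 2.05.
delta = 1.19/2.05 = 119/205.

119/205


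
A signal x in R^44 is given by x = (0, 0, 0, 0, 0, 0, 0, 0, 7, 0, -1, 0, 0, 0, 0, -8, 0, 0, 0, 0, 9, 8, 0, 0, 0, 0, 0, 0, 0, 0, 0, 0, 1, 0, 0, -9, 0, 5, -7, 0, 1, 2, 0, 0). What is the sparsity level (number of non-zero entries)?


Non-zero positions: [8, 10, 15, 20, 21, 32, 35, 37, 38, 40, 41].
Sparsity = 11.

11


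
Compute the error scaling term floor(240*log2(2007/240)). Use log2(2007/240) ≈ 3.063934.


log2(n/k) = log2(2007/240) ≈ 3.063934.
k*log2(n/k) ≈ 240*3.063934 = 735.34416.
floor(735.34416) = 735.

735


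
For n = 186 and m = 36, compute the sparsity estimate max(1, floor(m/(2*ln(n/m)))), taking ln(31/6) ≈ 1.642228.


n/m = 186/36 = 31/6.
ln(n/m) ≈ 1.642228.
2*ln(n/m) ≈ 3.284456.
m/(2*ln(n/m)) ≈ 36/3.284456 ≈ 10.9607.
floor = 10.
k_max = max(1, 10) = 10.

10


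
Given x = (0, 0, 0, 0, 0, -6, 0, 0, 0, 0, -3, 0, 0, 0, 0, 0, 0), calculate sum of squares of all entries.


Non-zero entries: [(5, -6), (10, -3)]
Squares: [36, 9]
||x||_2^2 = sum = 45.

45


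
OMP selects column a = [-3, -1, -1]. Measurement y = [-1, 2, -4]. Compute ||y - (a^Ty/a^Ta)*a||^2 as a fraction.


a^T a = 11.
a^T y = 5.
coeff = 5/11 = 5/11.
||r||^2 = 206/11.

206/11


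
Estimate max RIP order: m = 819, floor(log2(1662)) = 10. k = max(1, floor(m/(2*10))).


floor(log2(1662)) = 10.
2*10 = 20.
m/(2*floor(log2(n))) = 819/20 ≈ 40.95.
floor = 40.
k = max(1, 40) = 40.

40


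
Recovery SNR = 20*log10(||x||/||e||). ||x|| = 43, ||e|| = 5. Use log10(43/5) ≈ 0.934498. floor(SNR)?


||x||/||e|| = 43/5.
log10(43/5) ≈ 0.934498.
20*log10(||x||/||e||) ≈ 20*0.934498 = 18.68996.
floor(18.68996) = 18.

18


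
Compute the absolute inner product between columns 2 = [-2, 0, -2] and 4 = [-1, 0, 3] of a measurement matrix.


Inner product: -2*-1 + 0*0 + -2*3
Products: [2, 0, -6]
Sum = -4.
|dot| = 4.

4


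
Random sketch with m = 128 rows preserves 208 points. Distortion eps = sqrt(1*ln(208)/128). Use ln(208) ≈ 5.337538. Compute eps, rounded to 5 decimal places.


ln(208) ≈ 5.337538.
1*ln(N)/m ≈ 1*5.337538/128 ≈ 0.04169952.
eps = sqrt(0.04169952) ≈ 0.2042046 ≈ 0.20420.

0.20420


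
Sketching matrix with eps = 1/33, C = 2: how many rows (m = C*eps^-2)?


1/eps = 33.
(1/eps)^2 = 1089.
m = 2*1089 = 2178.

2178


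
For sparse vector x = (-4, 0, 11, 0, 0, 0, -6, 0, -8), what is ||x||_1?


Non-zero entries: [(0, -4), (2, 11), (6, -6), (8, -8)]
Absolute values: [4, 11, 6, 8]
||x||_1 = sum = 29.

29


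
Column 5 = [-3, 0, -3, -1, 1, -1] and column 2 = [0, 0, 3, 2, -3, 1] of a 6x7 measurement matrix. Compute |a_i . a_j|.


Inner product: -3*0 + 0*0 + -3*3 + -1*2 + 1*-3 + -1*1
Products: [0, 0, -9, -2, -3, -1]
Sum = -15.
|dot| = 15.

15


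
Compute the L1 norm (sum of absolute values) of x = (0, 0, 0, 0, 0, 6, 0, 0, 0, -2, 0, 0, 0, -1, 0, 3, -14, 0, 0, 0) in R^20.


Non-zero entries: [(5, 6), (9, -2), (13, -1), (15, 3), (16, -14)]
Absolute values: [6, 2, 1, 3, 14]
||x||_1 = sum = 26.

26


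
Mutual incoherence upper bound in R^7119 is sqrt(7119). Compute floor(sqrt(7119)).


84^2 = 7056 <= 7119 < 7225 = 85^2, so 84 <= sqrt(7119) < 85.
floor(sqrt(7119)) = 84.

84


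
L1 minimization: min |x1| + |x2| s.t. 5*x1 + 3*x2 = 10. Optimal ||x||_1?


Axis intercepts:
  x1 = 2, x2 = 0: L1 = 2
  x1 = 0, x2 = 10/3: L1 = 10/3
x* = (2, 0)
||x*||_1 = 2.

2


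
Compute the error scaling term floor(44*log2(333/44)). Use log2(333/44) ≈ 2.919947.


log2(n/k) = log2(333/44) ≈ 2.919947.
k*log2(n/k) ≈ 44*2.919947 = 128.477668.
floor(128.477668) = 128.

128


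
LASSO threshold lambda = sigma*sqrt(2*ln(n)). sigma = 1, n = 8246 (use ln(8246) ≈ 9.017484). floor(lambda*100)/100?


ln(8246) ≈ 9.017484.
2*ln(n) ≈ 18.034968.
sqrt(2*ln(n)) ≈ sqrt(18.034968) ≈ 4.24676.
lambda ≈ 1*4.24676 = 4.24676.
floor(lambda*100)/100 = 4.24.

4.24


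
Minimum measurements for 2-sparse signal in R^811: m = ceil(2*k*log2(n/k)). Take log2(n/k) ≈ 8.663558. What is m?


log2(n/k) = log2(811/2) ≈ 8.663558.
2*k*log2(n/k) ≈ 2*2*8.663558 = 34.654232.
m = ceil(34.654232) = 35.

35


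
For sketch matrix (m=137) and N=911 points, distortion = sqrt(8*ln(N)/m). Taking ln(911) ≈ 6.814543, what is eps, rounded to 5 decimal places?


ln(911) ≈ 6.814543.
8*ln(N)/m ≈ 8*6.814543/137 ≈ 0.39792952.
eps = sqrt(0.39792952) ≈ 0.6308166 ≈ 0.63082.

0.63082


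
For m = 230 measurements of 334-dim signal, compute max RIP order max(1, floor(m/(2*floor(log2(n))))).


floor(log2(334)) = 8.
2*8 = 16.
m/(2*floor(log2(n))) = 230/16 ≈ 14.375.
floor = 14.
k = max(1, 14) = 14.

14


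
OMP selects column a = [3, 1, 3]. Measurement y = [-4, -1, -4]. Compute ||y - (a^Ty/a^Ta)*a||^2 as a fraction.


a^T a = 19.
a^T y = -25.
coeff = -25/19 = -25/19.
||r||^2 = 2/19.

2/19


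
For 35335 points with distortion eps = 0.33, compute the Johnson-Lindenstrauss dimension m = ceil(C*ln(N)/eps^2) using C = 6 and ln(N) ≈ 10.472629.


ln(35335) ≈ 10.472629.
eps^2 = 0.33^2 = 0.1089.
C*ln(N)/eps^2 ≈ 6*10.472629/0.1089 ≈ 577.0044.
m = ceil(577.0044) = 578.

578


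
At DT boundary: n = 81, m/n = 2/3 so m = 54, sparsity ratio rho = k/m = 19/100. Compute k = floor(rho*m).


m = 2/3*81 = 54.
rho = 19/100.
rho*m = 19/100*54 = 10.26.
k = floor(10.26) = 10.

10


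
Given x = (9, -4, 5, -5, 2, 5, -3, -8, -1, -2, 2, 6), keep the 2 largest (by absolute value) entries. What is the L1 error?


Sorted |x_i| descending: [9, 8, 6, 5, 5, 5, 4, 3, 2, 2, 2, 1]
Keep top 2: [9, 8]
Tail entries: [6, 5, 5, 5, 4, 3, 2, 2, 2, 1]
L1 error = sum of tail = 35.

35


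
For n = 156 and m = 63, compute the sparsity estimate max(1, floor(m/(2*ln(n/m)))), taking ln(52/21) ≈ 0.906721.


n/m = 156/63 = 52/21.
ln(n/m) ≈ 0.906721.
2*ln(n/m) ≈ 1.813442.
m/(2*ln(n/m)) ≈ 63/1.813442 ≈ 34.7406.
floor = 34.
k_max = max(1, 34) = 34.

34


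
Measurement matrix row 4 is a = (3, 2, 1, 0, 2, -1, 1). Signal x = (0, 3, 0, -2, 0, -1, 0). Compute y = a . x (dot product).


Non-zero terms: ['2*3', '0*-2', '-1*-1']
Products: [6, 0, 1]
y = sum = 7.

7


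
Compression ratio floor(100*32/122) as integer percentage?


100*m/n = 100*32/122 ≈ 26.2295.
floor = 26.

26


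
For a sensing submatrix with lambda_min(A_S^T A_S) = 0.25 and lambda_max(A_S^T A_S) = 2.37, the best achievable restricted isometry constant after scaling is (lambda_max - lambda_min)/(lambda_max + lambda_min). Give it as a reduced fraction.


lambda_max - lambda_min = 2.37 - 0.25 = 2.12.
lambda_max + lambda_min = 2.37 + 0.25 = 2.62.
delta = 2.12/2.62 = 212/262 = 106/131.

106/131


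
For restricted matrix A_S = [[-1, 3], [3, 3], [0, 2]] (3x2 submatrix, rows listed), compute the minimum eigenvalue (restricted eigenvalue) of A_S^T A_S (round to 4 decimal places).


A_S^T A_S = [[10, 6], [6, 22]].
trace = 32.
det = 184.
disc = trace^2 - 4*det = 1024 - 4*184 = 288.
sqrt(288) ≈ 16.970563.
lam_min = (32 - sqrt(288))/2 ≈ (32 - 16.970563)/2 = 7.5147185 ≈ 7.5147.

7.5147


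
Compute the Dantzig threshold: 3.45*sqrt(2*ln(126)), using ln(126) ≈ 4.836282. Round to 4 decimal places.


ln(126) ≈ 4.836282.
2*ln(n) ≈ 9.672564.
sqrt(2*ln(n)) ≈ sqrt(9.672564) ≈ 3.110075.
threshold ≈ 3.45*3.110075 = 10.72975875 ≈ 10.7298.

10.7298


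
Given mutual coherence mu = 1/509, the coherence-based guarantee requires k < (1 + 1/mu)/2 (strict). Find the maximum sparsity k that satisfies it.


1/mu = 509.
1 + 1/mu = 510.
(1 + 1/mu)/2 = 255 is an integer and the inequality is strict, so k_max = 255 - 1 = 254.

254


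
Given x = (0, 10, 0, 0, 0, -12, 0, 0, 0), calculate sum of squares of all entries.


Non-zero entries: [(1, 10), (5, -12)]
Squares: [100, 144]
||x||_2^2 = sum = 244.

244


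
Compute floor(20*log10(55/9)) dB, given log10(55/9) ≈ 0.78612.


||x||/||e|| = 55/9.
log10(55/9) ≈ 0.78612.
20*log10(||x||/||e||) ≈ 20*0.78612 = 15.7224.
floor(15.7224) = 15.

15


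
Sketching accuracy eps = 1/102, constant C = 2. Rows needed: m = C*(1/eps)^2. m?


1/eps = 102.
(1/eps)^2 = 10404.
m = 2*10404 = 20808.

20808


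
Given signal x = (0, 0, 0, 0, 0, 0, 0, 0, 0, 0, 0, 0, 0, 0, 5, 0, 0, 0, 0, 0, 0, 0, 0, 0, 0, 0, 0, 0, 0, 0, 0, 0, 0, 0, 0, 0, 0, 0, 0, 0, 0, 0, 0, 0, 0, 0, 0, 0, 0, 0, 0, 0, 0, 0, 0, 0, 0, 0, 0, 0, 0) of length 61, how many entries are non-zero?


Non-zero positions: [14].
Sparsity = 1.

1


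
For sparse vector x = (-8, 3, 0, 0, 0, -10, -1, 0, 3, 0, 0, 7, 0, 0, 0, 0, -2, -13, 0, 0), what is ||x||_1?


Non-zero entries: [(0, -8), (1, 3), (5, -10), (6, -1), (8, 3), (11, 7), (16, -2), (17, -13)]
Absolute values: [8, 3, 10, 1, 3, 7, 2, 13]
||x||_1 = sum = 47.

47


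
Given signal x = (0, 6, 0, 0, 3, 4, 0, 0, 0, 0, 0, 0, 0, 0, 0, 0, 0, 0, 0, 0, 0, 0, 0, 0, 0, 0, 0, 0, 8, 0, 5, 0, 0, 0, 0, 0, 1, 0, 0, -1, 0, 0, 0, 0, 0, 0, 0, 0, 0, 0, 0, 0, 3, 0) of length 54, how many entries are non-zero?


Non-zero positions: [1, 4, 5, 28, 30, 36, 39, 52].
Sparsity = 8.

8


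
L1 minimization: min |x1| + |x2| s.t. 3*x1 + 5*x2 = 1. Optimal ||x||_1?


Axis intercepts:
  x1 = 1/3, x2 = 0: L1 = 1/3
  x1 = 0, x2 = 1/5: L1 = 1/5
x* = (0, 1/5)
||x*||_1 = 1/5.

1/5


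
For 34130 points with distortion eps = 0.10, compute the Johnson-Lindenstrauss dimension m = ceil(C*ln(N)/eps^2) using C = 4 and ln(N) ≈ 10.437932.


ln(34130) ≈ 10.437932.
eps^2 = 0.10^2 = 0.01.
C*ln(N)/eps^2 ≈ 4*10.437932/0.01 ≈ 4175.1728.
m = ceil(4175.1728) = 4176.

4176


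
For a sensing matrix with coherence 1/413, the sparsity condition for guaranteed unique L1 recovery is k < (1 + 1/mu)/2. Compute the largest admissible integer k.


1/mu = 413.
1 + 1/mu = 414.
(1 + 1/mu)/2 = 207 is an integer and the inequality is strict, so k_max = 207 - 1 = 206.

206


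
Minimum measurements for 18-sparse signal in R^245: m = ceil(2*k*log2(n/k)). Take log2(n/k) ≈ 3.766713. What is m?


log2(n/k) = log2(245/18) ≈ 3.766713.
2*k*log2(n/k) ≈ 2*18*3.766713 = 135.601668.
m = ceil(135.601668) = 136.

136


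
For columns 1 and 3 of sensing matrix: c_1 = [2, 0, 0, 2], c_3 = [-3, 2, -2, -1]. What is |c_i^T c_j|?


Inner product: 2*-3 + 0*2 + 0*-2 + 2*-1
Products: [-6, 0, 0, -2]
Sum = -8.
|dot| = 8.

8


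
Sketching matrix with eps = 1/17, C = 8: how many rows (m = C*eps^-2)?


1/eps = 17.
(1/eps)^2 = 289.
m = 8*289 = 2312.

2312


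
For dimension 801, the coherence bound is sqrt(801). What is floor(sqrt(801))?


28^2 = 784 <= 801 < 841 = 29^2, so 28 <= sqrt(801) < 29.
floor(sqrt(801)) = 28.

28


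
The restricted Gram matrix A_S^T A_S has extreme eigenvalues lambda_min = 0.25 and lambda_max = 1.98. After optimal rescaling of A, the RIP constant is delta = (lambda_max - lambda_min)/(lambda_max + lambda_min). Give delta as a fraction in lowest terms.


lambda_max - lambda_min = 1.98 - 0.25 = 1.73.
lambda_max + lambda_min = 1.98 + 0.25 = 2.23.
delta = 1.73/2.23 = 173/223.

173/223


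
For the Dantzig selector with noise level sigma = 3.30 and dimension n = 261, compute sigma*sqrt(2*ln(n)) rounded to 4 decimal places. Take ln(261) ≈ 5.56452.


ln(261) ≈ 5.56452.
2*ln(n) ≈ 11.12904.
sqrt(2*ln(n)) ≈ sqrt(11.12904) ≈ 3.336022.
threshold ≈ 3.30*3.336022 = 11.0088726 ≈ 11.0089.

11.0089


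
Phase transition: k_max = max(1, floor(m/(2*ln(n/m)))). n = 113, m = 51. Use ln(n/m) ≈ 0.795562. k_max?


n/m = 113/51.
ln(n/m) ≈ 0.795562.
2*ln(n/m) ≈ 1.591124.
m/(2*ln(n/m)) ≈ 51/1.591124 ≈ 32.0528.
floor = 32.
k_max = max(1, 32) = 32.

32


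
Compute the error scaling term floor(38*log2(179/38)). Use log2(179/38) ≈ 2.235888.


log2(n/k) = log2(179/38) ≈ 2.235888.
k*log2(n/k) ≈ 38*2.235888 = 84.963744.
floor(84.963744) = 84.

84


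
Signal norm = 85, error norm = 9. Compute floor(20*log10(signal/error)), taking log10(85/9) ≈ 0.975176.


||x||/||e|| = 85/9.
log10(85/9) ≈ 0.975176.
20*log10(||x||/||e||) ≈ 20*0.975176 = 19.50352.
floor(19.50352) = 19.

19


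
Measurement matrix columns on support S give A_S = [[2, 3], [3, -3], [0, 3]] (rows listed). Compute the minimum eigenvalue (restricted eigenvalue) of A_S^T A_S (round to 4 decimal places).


A_S^T A_S = [[13, -3], [-3, 27]].
trace = 40.
det = 342.
disc = trace^2 - 4*det = 1600 - 4*342 = 232.
sqrt(232) ≈ 15.231546.
lam_min = (40 - sqrt(232))/2 ≈ (40 - 15.231546)/2 = 12.384227 ≈ 12.3842.

12.3842


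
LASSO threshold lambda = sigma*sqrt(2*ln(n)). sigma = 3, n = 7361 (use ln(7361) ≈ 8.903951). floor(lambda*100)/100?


ln(7361) ≈ 8.903951.
2*ln(n) ≈ 17.807902.
sqrt(2*ln(n)) ≈ sqrt(17.807902) ≈ 4.219941.
lambda ≈ 3*4.219941 = 12.659823.
floor(lambda*100)/100 = 12.65.

12.65


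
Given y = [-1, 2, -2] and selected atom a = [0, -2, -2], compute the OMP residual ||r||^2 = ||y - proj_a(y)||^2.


a^T a = 8.
a^T y = 0.
coeff = 0/8 = 0.
||r||^2 = 9.

9


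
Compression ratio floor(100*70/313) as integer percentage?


100*m/n = 100*70/313 ≈ 22.3642.
floor = 22.

22


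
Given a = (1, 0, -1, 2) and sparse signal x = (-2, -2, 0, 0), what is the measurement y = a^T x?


Non-zero terms: ['1*-2', '0*-2']
Products: [-2, 0]
y = sum = -2.

-2


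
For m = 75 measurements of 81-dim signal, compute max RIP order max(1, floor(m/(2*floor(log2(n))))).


floor(log2(81)) = 6.
2*6 = 12.
m/(2*floor(log2(n))) = 75/12 ≈ 6.25.
floor = 6.
k = max(1, 6) = 6.

6


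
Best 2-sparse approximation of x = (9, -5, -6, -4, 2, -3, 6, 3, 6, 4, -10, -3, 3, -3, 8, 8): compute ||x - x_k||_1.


Sorted |x_i| descending: [10, 9, 8, 8, 6, 6, 6, 5, 4, 4, 3, 3, 3, 3, 3, 2]
Keep top 2: [10, 9]
Tail entries: [8, 8, 6, 6, 6, 5, 4, 4, 3, 3, 3, 3, 3, 2]
L1 error = sum of tail = 64.

64


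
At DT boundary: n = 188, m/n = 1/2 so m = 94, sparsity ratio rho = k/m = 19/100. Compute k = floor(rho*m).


m = 1/2*188 = 94.
rho = 19/100.
rho*m = 19/100*94 = 17.86.
k = floor(17.86) = 17.

17


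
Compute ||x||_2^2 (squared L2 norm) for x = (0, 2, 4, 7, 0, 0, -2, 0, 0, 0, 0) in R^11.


Non-zero entries: [(1, 2), (2, 4), (3, 7), (6, -2)]
Squares: [4, 16, 49, 4]
||x||_2^2 = sum = 73.

73


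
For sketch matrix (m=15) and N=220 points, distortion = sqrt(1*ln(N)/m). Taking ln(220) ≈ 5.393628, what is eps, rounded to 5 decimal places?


ln(220) ≈ 5.393628.
1*ln(N)/m ≈ 1*5.393628/15 ≈ 0.3595752.
eps = sqrt(0.3595752) ≈ 0.5996459 ≈ 0.59965.

0.59965


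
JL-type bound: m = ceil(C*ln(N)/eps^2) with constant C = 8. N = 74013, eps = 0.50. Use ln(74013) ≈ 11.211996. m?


ln(74013) ≈ 11.211996.
eps^2 = 0.50^2 = 0.25.
C*ln(N)/eps^2 ≈ 8*11.211996/0.25 ≈ 358.7839.
m = ceil(358.7839) = 359.

359


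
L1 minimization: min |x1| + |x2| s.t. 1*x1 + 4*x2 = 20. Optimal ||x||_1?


Axis intercepts:
  x1 = 20, x2 = 0: L1 = 20
  x1 = 0, x2 = 5: L1 = 5
x* = (0, 5)
||x*||_1 = 5.

5


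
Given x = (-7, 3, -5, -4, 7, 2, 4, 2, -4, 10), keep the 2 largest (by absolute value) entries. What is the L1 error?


Sorted |x_i| descending: [10, 7, 7, 5, 4, 4, 4, 3, 2, 2]
Keep top 2: [10, 7]
Tail entries: [7, 5, 4, 4, 4, 3, 2, 2]
L1 error = sum of tail = 31.

31


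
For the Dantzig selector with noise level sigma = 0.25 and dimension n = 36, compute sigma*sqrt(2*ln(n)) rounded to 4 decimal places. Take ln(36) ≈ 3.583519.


ln(36) ≈ 3.583519.
2*ln(n) ≈ 7.167038.
sqrt(2*ln(n)) ≈ sqrt(7.167038) ≈ 2.677132.
threshold ≈ 0.25*2.677132 = 0.669283 ≈ 0.6693.

0.6693


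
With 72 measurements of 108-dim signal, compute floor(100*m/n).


100*m/n = 100*72/108 ≈ 66.6667.
floor = 66.

66


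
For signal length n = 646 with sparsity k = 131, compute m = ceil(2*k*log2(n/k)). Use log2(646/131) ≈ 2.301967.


log2(n/k) = log2(646/131) ≈ 2.301967.
2*k*log2(n/k) ≈ 2*131*2.301967 = 603.115354.
m = ceil(603.115354) = 604.

604


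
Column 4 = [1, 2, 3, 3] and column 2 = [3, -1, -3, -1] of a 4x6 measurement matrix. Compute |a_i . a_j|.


Inner product: 1*3 + 2*-1 + 3*-3 + 3*-1
Products: [3, -2, -9, -3]
Sum = -11.
|dot| = 11.

11


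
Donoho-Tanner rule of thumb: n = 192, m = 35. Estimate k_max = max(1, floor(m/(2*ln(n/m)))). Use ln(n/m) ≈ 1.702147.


n/m = 192/35.
ln(n/m) ≈ 1.702147.
2*ln(n/m) ≈ 3.404294.
m/(2*ln(n/m)) ≈ 35/3.404294 ≈ 10.2811.
floor = 10.
k_max = max(1, 10) = 10.

10


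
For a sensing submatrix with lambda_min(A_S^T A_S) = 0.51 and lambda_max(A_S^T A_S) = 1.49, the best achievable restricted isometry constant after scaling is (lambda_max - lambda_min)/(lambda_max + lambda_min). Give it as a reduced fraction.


lambda_max - lambda_min = 1.49 - 0.51 = 0.98.
lambda_max + lambda_min = 1.49 + 0.51 = 2.00.
delta = 0.98/2.00 = 98/200 = 49/100.

49/100


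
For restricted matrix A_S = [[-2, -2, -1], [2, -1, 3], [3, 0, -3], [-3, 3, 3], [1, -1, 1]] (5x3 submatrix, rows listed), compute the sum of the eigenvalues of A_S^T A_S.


Sum of eigenvalues of A_S^T A_S = trace(A_S^T A_S) = sum of squared column norms of A_S.
A_S^T A_S diagonal: [27, 15, 29].
trace = 27 + 15 + 29 = 71.

71


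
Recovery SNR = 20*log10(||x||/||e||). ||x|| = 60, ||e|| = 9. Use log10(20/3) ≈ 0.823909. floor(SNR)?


||x||/||e|| = 60/9 = 20/3.
log10(20/3) ≈ 0.823909.
20*log10(||x||/||e||) ≈ 20*0.823909 = 16.47818.
floor(16.47818) = 16.

16


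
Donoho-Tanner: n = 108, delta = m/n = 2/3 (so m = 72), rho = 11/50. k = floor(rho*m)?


m = 2/3*108 = 72.
rho = 11/50.
rho*m = 11/50*72 = 15.84.
k = floor(15.84) = 15.

15


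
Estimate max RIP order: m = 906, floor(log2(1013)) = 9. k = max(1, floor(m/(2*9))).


floor(log2(1013)) = 9.
2*9 = 18.
m/(2*floor(log2(n))) = 906/18 ≈ 50.3333.
floor = 50.
k = max(1, 50) = 50.

50


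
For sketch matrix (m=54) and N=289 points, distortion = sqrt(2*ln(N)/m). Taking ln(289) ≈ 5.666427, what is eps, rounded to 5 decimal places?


ln(289) ≈ 5.666427.
2*ln(N)/m ≈ 2*5.666427/54 ≈ 0.20986767.
eps = sqrt(0.20986767) ≈ 0.4581132 ≈ 0.45811.

0.45811


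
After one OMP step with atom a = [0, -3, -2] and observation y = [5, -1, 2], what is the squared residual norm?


a^T a = 13.
a^T y = -1.
coeff = -1/13 = -1/13.
||r||^2 = 389/13.

389/13


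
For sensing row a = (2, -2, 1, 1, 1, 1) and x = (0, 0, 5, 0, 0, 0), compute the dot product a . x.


Non-zero terms: ['1*5']
Products: [5]
y = sum = 5.

5


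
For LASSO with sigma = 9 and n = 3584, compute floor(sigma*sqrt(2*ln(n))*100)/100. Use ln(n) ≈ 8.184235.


ln(3584) ≈ 8.184235.
2*ln(n) ≈ 16.36847.
sqrt(2*ln(n)) ≈ sqrt(16.36847) ≈ 4.045797.
lambda ≈ 9*4.045797 = 36.412173.
floor(lambda*100)/100 = 36.41.

36.41


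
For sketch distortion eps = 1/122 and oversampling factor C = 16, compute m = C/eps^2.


1/eps = 122.
(1/eps)^2 = 14884.
m = 16*14884 = 238144.

238144


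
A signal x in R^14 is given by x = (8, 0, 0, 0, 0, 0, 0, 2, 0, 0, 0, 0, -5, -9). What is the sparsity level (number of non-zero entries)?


Non-zero positions: [0, 7, 12, 13].
Sparsity = 4.

4


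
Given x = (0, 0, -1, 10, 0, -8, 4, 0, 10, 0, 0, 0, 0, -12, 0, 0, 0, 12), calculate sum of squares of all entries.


Non-zero entries: [(2, -1), (3, 10), (5, -8), (6, 4), (8, 10), (13, -12), (17, 12)]
Squares: [1, 100, 64, 16, 100, 144, 144]
||x||_2^2 = sum = 569.

569


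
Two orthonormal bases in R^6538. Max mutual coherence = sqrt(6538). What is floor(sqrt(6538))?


80^2 = 6400 <= 6538 < 6561 = 81^2, so 80 <= sqrt(6538) < 81.
floor(sqrt(6538)) = 80.

80


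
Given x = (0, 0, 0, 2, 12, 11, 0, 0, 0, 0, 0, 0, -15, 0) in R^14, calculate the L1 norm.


Non-zero entries: [(3, 2), (4, 12), (5, 11), (12, -15)]
Absolute values: [2, 12, 11, 15]
||x||_1 = sum = 40.

40


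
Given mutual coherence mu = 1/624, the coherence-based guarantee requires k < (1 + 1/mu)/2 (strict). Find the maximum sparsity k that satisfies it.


1/mu = 624.
1 + 1/mu = 625.
(1 + 1/mu)/2 = 312.5 is not an integer, so k_max = floor(312.5) = 312.

312


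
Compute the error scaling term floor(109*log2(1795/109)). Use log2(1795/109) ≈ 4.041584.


log2(n/k) = log2(1795/109) ≈ 4.041584.
k*log2(n/k) ≈ 109*4.041584 = 440.532656.
floor(440.532656) = 440.

440


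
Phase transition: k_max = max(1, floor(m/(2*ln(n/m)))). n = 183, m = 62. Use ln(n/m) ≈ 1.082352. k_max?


n/m = 183/62.
ln(n/m) ≈ 1.082352.
2*ln(n/m) ≈ 2.164704.
m/(2*ln(n/m)) ≈ 62/2.164704 ≈ 28.6413.
floor = 28.
k_max = max(1, 28) = 28.

28


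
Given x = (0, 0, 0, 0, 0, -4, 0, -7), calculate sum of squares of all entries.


Non-zero entries: [(5, -4), (7, -7)]
Squares: [16, 49]
||x||_2^2 = sum = 65.

65


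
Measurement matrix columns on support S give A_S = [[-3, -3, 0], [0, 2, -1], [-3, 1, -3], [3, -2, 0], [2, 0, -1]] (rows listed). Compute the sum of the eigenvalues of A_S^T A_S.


Sum of eigenvalues of A_S^T A_S = trace(A_S^T A_S) = sum of squared column norms of A_S.
A_S^T A_S diagonal: [31, 18, 11].
trace = 31 + 18 + 11 = 60.

60


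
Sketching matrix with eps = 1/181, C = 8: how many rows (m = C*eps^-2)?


1/eps = 181.
(1/eps)^2 = 32761.
m = 8*32761 = 262088.

262088


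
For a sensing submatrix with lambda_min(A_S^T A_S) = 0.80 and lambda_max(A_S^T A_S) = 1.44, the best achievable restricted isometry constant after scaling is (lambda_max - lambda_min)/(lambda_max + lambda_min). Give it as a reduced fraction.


lambda_max - lambda_min = 1.44 - 0.80 = 0.64.
lambda_max + lambda_min = 1.44 + 0.80 = 2.24.
delta = 0.64/2.24 = 64/224 = 2/7.

2/7


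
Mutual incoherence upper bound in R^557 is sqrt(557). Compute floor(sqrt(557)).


23^2 = 529 <= 557 < 576 = 24^2, so 23 <= sqrt(557) < 24.
floor(sqrt(557)) = 23.

23


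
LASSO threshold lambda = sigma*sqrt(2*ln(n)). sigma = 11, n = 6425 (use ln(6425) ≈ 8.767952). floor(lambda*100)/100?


ln(6425) ≈ 8.767952.
2*ln(n) ≈ 17.535904.
sqrt(2*ln(n)) ≈ sqrt(17.535904) ≈ 4.187589.
lambda ≈ 11*4.187589 = 46.063479.
floor(lambda*100)/100 = 46.06.

46.06


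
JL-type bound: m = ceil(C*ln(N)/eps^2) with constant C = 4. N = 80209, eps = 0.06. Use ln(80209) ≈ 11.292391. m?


ln(80209) ≈ 11.292391.
eps^2 = 0.06^2 = 0.0036.
C*ln(N)/eps^2 ≈ 4*11.292391/0.0036 ≈ 12547.1011.
m = ceil(12547.1011) = 12548.

12548


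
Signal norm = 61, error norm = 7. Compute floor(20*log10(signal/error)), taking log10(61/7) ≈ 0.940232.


||x||/||e|| = 61/7.
log10(61/7) ≈ 0.940232.
20*log10(||x||/||e||) ≈ 20*0.940232 = 18.80464.
floor(18.80464) = 18.

18


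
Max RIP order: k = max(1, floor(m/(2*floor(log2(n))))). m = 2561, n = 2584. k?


floor(log2(2584)) = 11.
2*11 = 22.
m/(2*floor(log2(n))) = 2561/22 ≈ 116.4091.
floor = 116.
k = max(1, 116) = 116.

116


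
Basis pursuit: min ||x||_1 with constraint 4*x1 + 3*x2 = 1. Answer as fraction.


Axis intercepts:
  x1 = 1/4, x2 = 0: L1 = 1/4
  x1 = 0, x2 = 1/3: L1 = 1/3
x* = (1/4, 0)
||x*||_1 = 1/4.

1/4


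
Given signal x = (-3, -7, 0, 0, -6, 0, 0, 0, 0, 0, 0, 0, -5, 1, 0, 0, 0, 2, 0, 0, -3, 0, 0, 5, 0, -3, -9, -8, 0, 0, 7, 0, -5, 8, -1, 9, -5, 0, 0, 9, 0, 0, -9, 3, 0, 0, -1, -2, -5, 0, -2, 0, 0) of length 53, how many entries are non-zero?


Non-zero positions: [0, 1, 4, 12, 13, 17, 20, 23, 25, 26, 27, 30, 32, 33, 34, 35, 36, 39, 42, 43, 46, 47, 48, 50].
Sparsity = 24.

24


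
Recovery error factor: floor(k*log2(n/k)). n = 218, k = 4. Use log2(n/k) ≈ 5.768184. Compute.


log2(n/k) = log2(218/4) ≈ 5.768184.
k*log2(n/k) ≈ 4*5.768184 = 23.072736.
floor(23.072736) = 23.

23


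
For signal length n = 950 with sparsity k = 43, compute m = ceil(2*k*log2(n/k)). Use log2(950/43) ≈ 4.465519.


log2(n/k) = log2(950/43) ≈ 4.465519.
2*k*log2(n/k) ≈ 2*43*4.465519 = 384.034634.
m = ceil(384.034634) = 385.

385


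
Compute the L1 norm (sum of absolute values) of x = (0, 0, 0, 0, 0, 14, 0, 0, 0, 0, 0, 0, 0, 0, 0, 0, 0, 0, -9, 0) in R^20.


Non-zero entries: [(5, 14), (18, -9)]
Absolute values: [14, 9]
||x||_1 = sum = 23.

23


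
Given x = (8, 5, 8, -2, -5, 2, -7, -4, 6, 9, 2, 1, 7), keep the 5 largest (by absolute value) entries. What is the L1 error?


Sorted |x_i| descending: [9, 8, 8, 7, 7, 6, 5, 5, 4, 2, 2, 2, 1]
Keep top 5: [9, 8, 8, 7, 7]
Tail entries: [6, 5, 5, 4, 2, 2, 2, 1]
L1 error = sum of tail = 27.

27


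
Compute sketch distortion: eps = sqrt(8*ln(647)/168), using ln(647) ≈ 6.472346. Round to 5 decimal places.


ln(647) ≈ 6.472346.
8*ln(N)/m ≈ 8*6.472346/168 ≈ 0.30820695.
eps = sqrt(0.30820695) ≈ 0.5551639 ≈ 0.55516.

0.55516


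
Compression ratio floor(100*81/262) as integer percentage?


100*m/n = 100*81/262 ≈ 30.916.
floor = 30.

30


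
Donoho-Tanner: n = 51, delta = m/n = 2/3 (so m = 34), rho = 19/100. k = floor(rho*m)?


m = 2/3*51 = 34.
rho = 19/100.
rho*m = 19/100*34 = 6.46.
k = floor(6.46) = 6.

6


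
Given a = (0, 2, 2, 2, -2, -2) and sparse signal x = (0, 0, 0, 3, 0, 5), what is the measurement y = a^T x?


Non-zero terms: ['2*3', '-2*5']
Products: [6, -10]
y = sum = -4.

-4


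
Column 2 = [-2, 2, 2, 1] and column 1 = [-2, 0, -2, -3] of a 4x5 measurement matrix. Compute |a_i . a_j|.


Inner product: -2*-2 + 2*0 + 2*-2 + 1*-3
Products: [4, 0, -4, -3]
Sum = -3.
|dot| = 3.

3


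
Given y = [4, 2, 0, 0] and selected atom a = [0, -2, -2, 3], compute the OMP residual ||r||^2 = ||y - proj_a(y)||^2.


a^T a = 17.
a^T y = -4.
coeff = -4/17 = -4/17.
||r||^2 = 324/17.

324/17


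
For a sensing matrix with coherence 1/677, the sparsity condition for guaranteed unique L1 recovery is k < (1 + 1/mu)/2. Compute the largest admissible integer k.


1/mu = 677.
1 + 1/mu = 678.
(1 + 1/mu)/2 = 339 is an integer and the inequality is strict, so k_max = 339 - 1 = 338.

338


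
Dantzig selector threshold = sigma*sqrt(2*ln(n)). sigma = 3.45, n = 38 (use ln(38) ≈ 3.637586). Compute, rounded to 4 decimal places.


ln(38) ≈ 3.637586.
2*ln(n) ≈ 7.275172.
sqrt(2*ln(n)) ≈ sqrt(7.275172) ≈ 2.697253.
threshold ≈ 3.45*2.697253 = 9.30552285 ≈ 9.3055.

9.3055


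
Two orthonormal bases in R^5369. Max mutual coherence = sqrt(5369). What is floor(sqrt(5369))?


73^2 = 5329 <= 5369 < 5476 = 74^2, so 73 <= sqrt(5369) < 74.
floor(sqrt(5369)) = 73.

73


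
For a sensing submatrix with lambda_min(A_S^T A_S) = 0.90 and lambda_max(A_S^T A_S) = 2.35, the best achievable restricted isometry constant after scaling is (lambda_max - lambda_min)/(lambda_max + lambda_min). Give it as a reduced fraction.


lambda_max - lambda_min = 2.35 - 0.90 = 1.45.
lambda_max + lambda_min = 2.35 + 0.90 = 3.25.
delta = 1.45/3.25 = 145/325 = 29/65.

29/65


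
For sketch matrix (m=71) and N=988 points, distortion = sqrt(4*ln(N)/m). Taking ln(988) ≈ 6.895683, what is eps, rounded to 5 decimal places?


ln(988) ≈ 6.895683.
4*ln(N)/m ≈ 4*6.895683/71 ≈ 0.38848918.
eps = sqrt(0.38848918) ≈ 0.623289 ≈ 0.62329.

0.62329


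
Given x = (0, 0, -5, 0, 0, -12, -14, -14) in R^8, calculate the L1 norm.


Non-zero entries: [(2, -5), (5, -12), (6, -14), (7, -14)]
Absolute values: [5, 12, 14, 14]
||x||_1 = sum = 45.

45


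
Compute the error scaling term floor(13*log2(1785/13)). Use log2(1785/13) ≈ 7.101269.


log2(n/k) = log2(1785/13) ≈ 7.101269.
k*log2(n/k) ≈ 13*7.101269 = 92.316497.
floor(92.316497) = 92.

92


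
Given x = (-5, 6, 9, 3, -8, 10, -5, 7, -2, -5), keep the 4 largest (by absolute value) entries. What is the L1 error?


Sorted |x_i| descending: [10, 9, 8, 7, 6, 5, 5, 5, 3, 2]
Keep top 4: [10, 9, 8, 7]
Tail entries: [6, 5, 5, 5, 3, 2]
L1 error = sum of tail = 26.

26


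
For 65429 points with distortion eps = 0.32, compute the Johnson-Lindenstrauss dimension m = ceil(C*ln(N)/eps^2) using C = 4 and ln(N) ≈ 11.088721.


ln(65429) ≈ 11.088721.
eps^2 = 0.32^2 = 0.1024.
C*ln(N)/eps^2 ≈ 4*11.088721/0.1024 ≈ 433.1532.
m = ceil(433.1532) = 434.

434


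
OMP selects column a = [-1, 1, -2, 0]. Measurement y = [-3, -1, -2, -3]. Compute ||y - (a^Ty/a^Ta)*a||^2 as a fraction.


a^T a = 6.
a^T y = 6.
coeff = 6/6 = 1.
||r||^2 = 17.

17


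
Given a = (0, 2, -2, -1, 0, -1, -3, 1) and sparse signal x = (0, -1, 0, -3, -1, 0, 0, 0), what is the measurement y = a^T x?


Non-zero terms: ['2*-1', '-1*-3', '0*-1']
Products: [-2, 3, 0]
y = sum = 1.

1


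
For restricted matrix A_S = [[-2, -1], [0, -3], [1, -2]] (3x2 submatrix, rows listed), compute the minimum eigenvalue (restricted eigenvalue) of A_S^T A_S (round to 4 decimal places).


A_S^T A_S = [[5, 0], [0, 14]].
trace = 19.
det = 70.
disc = trace^2 - 4*det = 361 - 4*70 = 81.
sqrt(81) = 9.
lam_min = (19 - 9)/2 = 5 = 5.0000.

5.0000


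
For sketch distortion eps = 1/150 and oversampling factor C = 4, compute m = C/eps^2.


1/eps = 150.
(1/eps)^2 = 22500.
m = 4*22500 = 90000.

90000


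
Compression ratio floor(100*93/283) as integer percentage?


100*m/n = 100*93/283 ≈ 32.8622.
floor = 32.

32


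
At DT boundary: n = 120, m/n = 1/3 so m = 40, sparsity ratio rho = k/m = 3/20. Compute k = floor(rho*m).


m = 1/3*120 = 40.
rho = 3/20.
rho*m = 3/20*40 = 6.
k = floor(6) = 6.

6


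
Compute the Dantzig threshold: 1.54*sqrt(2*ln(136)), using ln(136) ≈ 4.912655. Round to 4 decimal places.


ln(136) ≈ 4.912655.
2*ln(n) ≈ 9.82531.
sqrt(2*ln(n)) ≈ sqrt(9.82531) ≈ 3.134535.
threshold ≈ 1.54*3.134535 = 4.8271839 ≈ 4.8272.

4.8272


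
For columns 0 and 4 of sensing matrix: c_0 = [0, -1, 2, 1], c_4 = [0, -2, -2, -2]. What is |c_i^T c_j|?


Inner product: 0*0 + -1*-2 + 2*-2 + 1*-2
Products: [0, 2, -4, -2]
Sum = -4.
|dot| = 4.

4


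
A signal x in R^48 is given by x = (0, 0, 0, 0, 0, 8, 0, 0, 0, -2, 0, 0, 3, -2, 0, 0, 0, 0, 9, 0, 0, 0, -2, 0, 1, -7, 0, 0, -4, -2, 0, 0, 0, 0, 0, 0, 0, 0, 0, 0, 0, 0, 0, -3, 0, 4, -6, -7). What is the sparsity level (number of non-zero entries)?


Non-zero positions: [5, 9, 12, 13, 18, 22, 24, 25, 28, 29, 43, 45, 46, 47].
Sparsity = 14.

14


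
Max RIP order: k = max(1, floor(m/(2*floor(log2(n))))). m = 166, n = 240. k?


floor(log2(240)) = 7.
2*7 = 14.
m/(2*floor(log2(n))) = 166/14 ≈ 11.8571.
floor = 11.
k = max(1, 11) = 11.

11


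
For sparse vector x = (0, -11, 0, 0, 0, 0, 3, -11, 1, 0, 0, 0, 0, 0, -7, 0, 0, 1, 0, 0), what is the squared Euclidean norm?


Non-zero entries: [(1, -11), (6, 3), (7, -11), (8, 1), (14, -7), (17, 1)]
Squares: [121, 9, 121, 1, 49, 1]
||x||_2^2 = sum = 302.

302


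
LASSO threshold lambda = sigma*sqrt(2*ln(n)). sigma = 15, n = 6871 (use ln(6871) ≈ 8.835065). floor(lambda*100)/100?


ln(6871) ≈ 8.835065.
2*ln(n) ≈ 17.67013.
sqrt(2*ln(n)) ≈ sqrt(17.67013) ≈ 4.203585.
lambda ≈ 15*4.203585 = 63.053775.
floor(lambda*100)/100 = 63.05.

63.05
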